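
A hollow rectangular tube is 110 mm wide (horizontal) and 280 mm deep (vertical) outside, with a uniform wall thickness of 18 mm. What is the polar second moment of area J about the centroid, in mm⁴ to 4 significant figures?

Split into non-overlapping primitives; take the origin at the lower-left of the bounding box.
Outer rectangle: 110 × 280, A = 30 800 mm², y = 140 mm, Ī = 201 226 667 mm⁴.
Inner void (subtracted): 74 × 244, A = 18 056 mm², y = 140 mm, Ī = 89 581 835 mm⁴.
By symmetry the centroid is at mid-height, ȳ = 140 mm.
All pieces are centred on the centroidal x-axis, so I = ΣĪ (holes subtracted) = 111 644 832 mm⁴.
Repeating about the centroidal y-axis gives I_y = 22 817 112 mm⁴.
Polar second moment: J = I_x + I_y = 134 461 944 mm⁴.

J ≈ 1.345 × 10⁸ mm⁴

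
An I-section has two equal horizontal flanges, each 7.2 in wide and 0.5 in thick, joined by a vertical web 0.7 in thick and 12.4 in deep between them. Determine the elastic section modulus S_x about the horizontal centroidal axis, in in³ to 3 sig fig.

Split into non-overlapping primitives; take the origin at the lower-left of the bounding box.
Bottom flange: 7.2 × 0.5, A = 3.6 in², y = 0.25 in, Ī = 0.075 in⁴.
Web: 0.7 × 12.4, A = 8.68 in², y = 6.7 in, Ī = 111.22 in⁴.
Top flange: 7.2 × 0.5, A = 3.6 in², y = 13.15 in, Ī = 0.075 in⁴.
By symmetry the centroid is at mid-height, ȳ = 6.7 in.
Transfer each piece to the horizontal centroidal axis using Ī + A·d² with d = y − 6.7:
  bottom flange: d = -6.45 in → contributes +149.84 in⁴
  web: d = 0 in → contributes +111.22 in⁴
  top flange: d = 6.45 in → contributes +149.84 in⁴
Total I = 410.91 in⁴.
Extreme fibre distance c = 6.7 in; S = I/c = 61.33 in³.

S_x ≈ 61.3 in³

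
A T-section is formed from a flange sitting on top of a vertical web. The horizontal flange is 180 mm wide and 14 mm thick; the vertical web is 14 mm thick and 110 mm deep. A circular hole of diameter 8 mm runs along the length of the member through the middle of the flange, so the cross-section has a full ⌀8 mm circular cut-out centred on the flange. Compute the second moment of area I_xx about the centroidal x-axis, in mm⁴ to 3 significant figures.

Break the section into simple shapes (no overlaps), measuring from the bottom-left corner of the bounding box.
Flange: 180 × 14, A = 2 520 mm², y = 117 mm, Ī = 41 160 mm⁴.
Web: 14 × 110, A = 1 540 mm², y = 55 mm, Ī = 1 552 833 mm⁴.
Hole (subtracted): ⌀8, A = 50.265 mm², y = 117 mm, Ī = 201.06 mm⁴.
Centroid: ȳ = ΣA·y / ΣA = 93.188 mm.
Transfer each piece to the centroidal x-axis using Ī + A·d² with d = y − 93.188:
  flange: d = 23.812 mm → contributes +1 470 035 mm⁴
  web: d = -38.188 mm → contributes +3 798 645 mm⁴
  hole: d = 23.812 mm → contributes −28 702 mm⁴
Total I = 5 239 978 mm⁴.

I_xx ≈ 5.24 × 10⁶ mm⁴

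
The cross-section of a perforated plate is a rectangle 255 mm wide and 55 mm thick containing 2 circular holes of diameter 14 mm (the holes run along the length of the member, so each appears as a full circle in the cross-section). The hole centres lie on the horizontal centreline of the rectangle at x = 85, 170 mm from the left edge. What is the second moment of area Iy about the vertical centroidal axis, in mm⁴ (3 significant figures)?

Decompose the section into non-overlapping parts with the origin at the bottom-left of its bounding rectangle.
Plate: 255 × 55, A = 14 025 mm², x = 127.5 mm, Ī = 75 997 969 mm⁴.
Hole 1 (subtracted): ⌀14, A = 153.94 mm², x = 85 mm, Ī = 1885.7 mm⁴.
Hole 2 (subtracted): ⌀14, A = 153.94 mm², x = 170 mm, Ī = 1885.7 mm⁴.
By symmetry the centroid is at mid-width, x̄ = 127.5 mm.
Transfer each piece to the vertical centroidal axis using Ī + A·d² with d = x − 127.5:
  plate: d = 0 mm → contributes +75 997 969 mm⁴
  hole 1: d = -42.5 mm → contributes −279 936 mm⁴
  hole 2: d = 42.5 mm → contributes −279 936 mm⁴
Total I = 75 438 096 mm⁴.

Iy ≈ 7.54 × 10⁷ mm⁴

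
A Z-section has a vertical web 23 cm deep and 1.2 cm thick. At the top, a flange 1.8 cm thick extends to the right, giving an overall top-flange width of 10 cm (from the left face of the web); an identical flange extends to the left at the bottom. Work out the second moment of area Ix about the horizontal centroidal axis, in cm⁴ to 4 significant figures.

Ix ≈ 4785 cm⁴

Decompose the section into non-overlapping parts with the origin at the bottom-left of its bounding rectangle.
Web: 1.2 × 23, A = 27.6 cm², y = 11.5 cm, Ī = 1216.7 cm⁴.
Top flange (beyond web): 8.8 × 1.8, A = 15.84 cm², y = 22.1 cm, Ī = 4.2768 cm⁴.
Bottom flange (beyond web): 8.8 × 1.8, A = 15.84 cm², y = 0.9 cm, Ī = 4.2768 cm⁴.
Centroid: ȳ = ΣA·y / ΣA = 11.5 cm.
Transfer each piece to the horizontal centroidal axis using Ī + A·d² with d = y − 11.5:
  web: d = 0 cm → contributes +1216.7 cm⁴
  top flange (beyond web): d = 10.6 cm → contributes +1784.06 cm⁴
  bottom flange (beyond web): d = -10.6 cm → contributes +1784.06 cm⁴
Total I = 4784.82 cm⁴.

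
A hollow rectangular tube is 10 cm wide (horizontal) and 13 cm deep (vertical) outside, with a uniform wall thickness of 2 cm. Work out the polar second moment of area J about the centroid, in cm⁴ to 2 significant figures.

J ≈ 2400 cm⁴

Break the section into simple shapes (no overlaps), measuring from the bottom-left corner of the bounding box.
Outer rectangle: 10 × 13, A = 130 cm², y = 6.5 cm, Ī = 1 831 cm⁴.
Inner void (subtracted): 6 × 9, A = 54 cm², y = 6.5 cm, Ī = 364.5 cm⁴.
By symmetry the centroid is at mid-height, ȳ = 6.5 cm.
All pieces are centred on the centroidal x-axis, so I = ΣĪ (holes subtracted) = 1 466 cm⁴.
Repeating about the centroidal y-axis gives I_y = 921.3 cm⁴.
Polar second moment: J = I_x + I_y = 2 388 cm⁴.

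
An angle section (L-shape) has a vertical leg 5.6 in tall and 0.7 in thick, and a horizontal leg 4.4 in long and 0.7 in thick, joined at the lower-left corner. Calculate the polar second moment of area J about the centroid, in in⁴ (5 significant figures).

J ≈ 30.374 in⁴

Decompose the section into non-overlapping parts with the origin at the bottom-left of its bounding rectangle.
Vertical leg: 0.7 × 5.6, A = 3.92 in², y = 2.8 in, Ī = 10.24427 in⁴.
Horizontal leg (remainder): 3.7 × 0.7, A = 2.59 in², y = 0.35 in, Ī = 0.1057583 in⁴.
Centroid: ȳ = ΣA·y / ΣA = 1.825269 in.
Transfer each piece to the centroidal x-axis using Ī + A·d² with d = y − 1.825269:
  vertical leg: d = 0.9747312 in → contributes +13.96866 in⁴
  horizontal leg (remainder): d = -1.475269 in → contributes +5.742681 in⁴
Total I = 19.71134 in⁴.
For the y-axis: x̄ = 1.225269 in.
Repeating about the centroidal y-axis gives I_y = 10.66314 in⁴.
Polar second moment: J = I_x + I_y = 30.37449 in⁴.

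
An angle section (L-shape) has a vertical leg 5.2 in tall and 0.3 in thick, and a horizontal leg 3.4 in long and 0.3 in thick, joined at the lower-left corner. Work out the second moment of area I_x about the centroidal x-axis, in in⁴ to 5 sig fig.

Break the section into simple shapes (no overlaps), measuring from the bottom-left corner of the bounding box.
Vertical leg: 0.3 × 5.2, A = 1.56 in², y = 2.6 in, Ī = 3.5152 in⁴.
Horizontal leg (remainder): 3.1 × 0.3, A = 0.93 in², y = 0.15 in, Ī = 0.006975 in⁴.
Centroid: ȳ = ΣA·y / ΣA = 1.68494 in.
Transfer each piece to the centroidal x-axis using Ī + A·d² with d = y − 1.68494:
  vertical leg: d = 0.9150602 in → contributes +4.821443 in⁴
  horizontal leg (remainder): d = -1.53494 in → contributes +2.198092 in⁴
Total I = 7.019535 in⁴.

I_x ≈ 7.0195 in⁴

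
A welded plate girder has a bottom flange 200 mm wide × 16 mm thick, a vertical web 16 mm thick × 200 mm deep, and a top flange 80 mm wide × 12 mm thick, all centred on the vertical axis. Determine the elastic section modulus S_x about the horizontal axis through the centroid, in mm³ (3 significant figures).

Break the section into simple shapes (no overlaps), measuring from the bottom-left corner of the bounding box.
Bottom plate: 200 × 16, A = 3 200 mm², y = 8 mm, Ī = 68 267 mm⁴.
Web plate: 16 × 200, A = 3 200 mm², y = 116 mm, Ī = 10 666 667 mm⁴.
Top plate: 80 × 12, A = 960 mm², y = 222 mm, Ī = 11 520 mm⁴.
Centroid: ȳ = ΣA·y / ΣA = 82.87 mm.
Transfer each piece to the horizontal axis through the centroid using Ī + A·d² with d = y − 82.87:
  bottom plate: d = -74.87 mm → contributes +18 005 712 mm⁴
  web plate: d = 33.13 mm → contributes +14 179 069 mm⁴
  top plate: d = 139.13 mm → contributes +18 594 507 mm⁴
Total I = 50 779 288 mm⁴.
Extreme fibre distance c = 145.13 mm; S = I/c = 349 887 mm³.

S_x ≈ 3.50 × 10⁵ mm³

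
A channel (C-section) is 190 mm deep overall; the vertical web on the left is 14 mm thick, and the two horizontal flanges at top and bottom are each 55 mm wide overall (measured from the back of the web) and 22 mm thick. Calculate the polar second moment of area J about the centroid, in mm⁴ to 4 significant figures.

J ≈ 2.191 × 10⁷ mm⁴

Split into non-overlapping primitives; take the origin at the lower-left of the bounding box.
Web: 14 × 190, A = 2 660 mm², y = 95 mm, Ī = 8 002 167 mm⁴.
Top flange (beyond web): 41 × 22, A = 902 mm², y = 179 mm, Ī = 36380.7 mm⁴.
Bottom flange (beyond web): 41 × 22, A = 902 mm², y = 11 mm, Ī = 36380.7 mm⁴.
By symmetry the centroid is at mid-height, ȳ = 95 mm.
Transfer each piece to the centroidal x-axis using Ī + A·d² with d = y − 95:
  web: d = 0 mm → contributes +8 002 167 mm⁴
  top flange (beyond web): d = 84 mm → contributes +6 400 893 mm⁴
  bottom flange (beyond web): d = -84 mm → contributes +6 400 893 mm⁴
Total I = 20 803 952 mm⁴.
For the y-axis: x̄ = 18.1134 mm.
Repeating about the centroidal y-axis gives I_y = 1 109 099 mm⁴.
Polar second moment: J = I_x + I_y = 21 913 051 mm⁴.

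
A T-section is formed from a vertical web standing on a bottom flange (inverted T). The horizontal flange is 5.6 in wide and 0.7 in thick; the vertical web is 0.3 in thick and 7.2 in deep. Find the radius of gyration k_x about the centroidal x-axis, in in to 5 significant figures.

Decompose the section into non-overlapping parts with the origin at the bottom-left of its bounding rectangle.
Flange: 5.6 × 0.7, A = 3.92 in², y = 0.35 in, Ī = 0.1600667 in⁴.
Web: 0.3 × 7.2, A = 2.16 in², y = 4.3 in, Ī = 9.3312 in⁴.
Centroid: ȳ = ΣA·y / ΣA = 1.753289 in.
Transfer each piece to the centroidal x-axis using Ī + A·d² with d = y − 1.753289:
  flange: d = -1.403289 in → contributes +7.879414 in⁴
  web: d = 2.546711 in → contributes +23.34039 in⁴
Total I = 31.2198 in⁴.
Radius of gyration: k = √(I/A) = √(31.2198 / 6.08) = 2.266018 in.

k_x ≈ 2.2660 in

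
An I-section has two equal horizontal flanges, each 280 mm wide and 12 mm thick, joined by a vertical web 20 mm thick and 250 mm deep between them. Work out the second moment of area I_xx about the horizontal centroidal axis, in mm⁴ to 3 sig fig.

I_xx ≈ 1.41 × 10⁸ mm⁴

Treat the section as a set of non-overlapping primitives; coordinates are from the bounding-box lower-left.
Bottom flange: 280 × 12, A = 3 360 mm², y = 6 mm, Ī = 40 320 mm⁴.
Web: 20 × 250, A = 5 000 mm², y = 137 mm, Ī = 26 041 667 mm⁴.
Top flange: 280 × 12, A = 3 360 mm², y = 268 mm, Ī = 40 320 mm⁴.
By symmetry the centroid is at mid-height, ȳ = 137 mm.
Transfer each piece to the horizontal centroidal axis using Ī + A·d² with d = y − 137:
  bottom flange: d = -131 mm → contributes +57 701 280 mm⁴
  web: d = 0 mm → contributes +26 041 667 mm⁴
  top flange: d = 131 mm → contributes +57 701 280 mm⁴
Total I = 141 444 227 mm⁴.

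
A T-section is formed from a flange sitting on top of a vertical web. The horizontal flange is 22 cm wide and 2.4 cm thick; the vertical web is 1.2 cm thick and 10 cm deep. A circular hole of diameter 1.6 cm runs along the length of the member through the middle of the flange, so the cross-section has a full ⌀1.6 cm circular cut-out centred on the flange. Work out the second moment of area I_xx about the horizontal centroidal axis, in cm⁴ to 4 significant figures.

Split into non-overlapping primitives; take the origin at the lower-left of the bounding box.
Flange: 22 × 2.4, A = 52.8 cm², y = 11.2 cm, Ī = 25.344 cm⁴.
Web: 1.2 × 10, A = 12 cm², y = 5 cm, Ī = 100 cm⁴.
Hole (subtracted): ⌀1.6, A = 2.01062 cm², y = 11.2 cm, Ī = 0.321699 cm⁴.
Centroid: ȳ = ΣA·y / ΣA = 10.0151 cm.
Transfer each piece to the horizontal centroidal axis using Ī + A·d² with d = y − 10.0151:
  flange: d = 1.18491 cm → contributes +99.4763 cm⁴
  web: d = -5.01509 cm → contributes +401.813 cm⁴
  hole: d = 1.18491 cm → contributes −3.14465 cm⁴
Total I = 498.145 cm⁴.

I_xx ≈ 498.1 cm⁴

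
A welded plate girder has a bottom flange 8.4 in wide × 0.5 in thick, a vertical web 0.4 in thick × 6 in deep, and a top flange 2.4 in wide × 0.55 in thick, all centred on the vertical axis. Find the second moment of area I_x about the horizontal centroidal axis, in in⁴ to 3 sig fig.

Break the section into simple shapes (no overlaps), measuring from the bottom-left corner of the bounding box.
Bottom plate: 8.4 × 0.5, A = 4.2 in², y = 0.25 in, Ī = 0.0875 in⁴.
Web plate: 0.4 × 6, A = 2.4 in², y = 3.5 in, Ī = 7.2 in⁴.
Top plate: 2.4 × 0.55, A = 1.32 in², y = 6.775 in, Ī = 0.033275 in⁴.
Centroid: ȳ = ΣA·y / ΣA = 2.3223 in.
Transfer each piece to the horizontal centroidal axis using Ī + A·d² with d = y − 2.3223:
  bottom plate: d = -2.0723 in → contributes +18.125 in⁴
  web plate: d = 1.1777 in → contributes +10.528 in⁴
  top plate: d = 4.4527 in → contributes +26.204 in⁴
Total I = 54.857 in⁴.

I_x ≈ 54.9 in⁴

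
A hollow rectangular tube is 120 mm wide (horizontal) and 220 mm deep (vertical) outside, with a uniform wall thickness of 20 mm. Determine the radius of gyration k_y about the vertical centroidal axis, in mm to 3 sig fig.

k_y ≈ 44.7 mm

Treat the section as a set of non-overlapping primitives; coordinates are from the bounding-box lower-left.
Outer rectangle: 120 × 220, A = 26 400 mm², x = 60 mm, Ī = 31 680 000 mm⁴.
Inner void (subtracted): 80 × 180, A = 14 400 mm², x = 60 mm, Ī = 7 680 000 mm⁴.
By symmetry the centroid is at mid-width, x̄ = 60 mm.
All pieces are centred on the vertical centroidal axis, so I = ΣĪ (holes subtracted) = 24 000 000 mm⁴.
Radius of gyration: k = √(I/A) = √(24 000 000 / 12 000) = 44.721 mm.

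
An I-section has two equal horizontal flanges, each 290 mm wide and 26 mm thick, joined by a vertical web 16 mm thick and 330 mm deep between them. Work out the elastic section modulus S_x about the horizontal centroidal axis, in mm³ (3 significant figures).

Decompose the section into non-overlapping parts with the origin at the bottom-left of its bounding rectangle.
Bottom flange: 290 × 26, A = 7 540 mm², y = 13 mm, Ī = 424 753 mm⁴.
Web: 16 × 330, A = 5 280 mm², y = 191 mm, Ī = 47 916 000 mm⁴.
Top flange: 290 × 26, A = 7 540 mm², y = 369 mm, Ī = 424 753 mm⁴.
By symmetry the centroid is at mid-height, ȳ = 191 mm.
Transfer each piece to the horizontal centroidal axis using Ī + A·d² with d = y − 191:
  bottom flange: d = -178 mm → contributes +239 322 113 mm⁴
  web: d = 0 mm → contributes +47 916 000 mm⁴
  top flange: d = 178 mm → contributes +239 322 113 mm⁴
Total I = 526 560 227 mm⁴.
Extreme fibre distance c = 191 mm; S = I/c = 2 756 860 mm³.

S_x ≈ 2.76 × 10⁶ mm³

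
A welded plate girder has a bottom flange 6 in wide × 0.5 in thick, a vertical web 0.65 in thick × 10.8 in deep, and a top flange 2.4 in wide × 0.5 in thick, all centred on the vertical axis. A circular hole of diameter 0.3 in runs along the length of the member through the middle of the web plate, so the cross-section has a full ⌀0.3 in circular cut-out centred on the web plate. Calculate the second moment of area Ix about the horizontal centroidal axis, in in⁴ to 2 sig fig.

Ix ≈ 190 in⁴

Treat the section as a set of non-overlapping primitives; coordinates are from the bounding-box lower-left.
Bottom plate: 6 × 0.5, A = 3 in², y = 0.25 in, Ī = 0.0625 in⁴.
Web plate: 0.65 × 10.8, A = 7.02 in², y = 5.9 in, Ī = 68.23 in⁴.
Top plate: 2.4 × 0.5, A = 1.2 in², y = 11.55 in, Ī = 0.025 in⁴.
Hole (subtracted): ⌀0.3, A = 0.07069 in², y = 5.9 in, Ī = 0.0003976 in⁴.
Centroid: ȳ = ΣA·y / ΣA = 4.988 in.
Transfer each piece to the horizontal centroidal axis using Ī + A·d² with d = y − 4.988:
  bottom plate: d = -4.738 in → contributes +67.4 in⁴
  web plate: d = 0.9122 in → contributes +74.08 in⁴
  top plate: d = 6.562 in → contributes +51.7 in⁴
  hole: d = 0.9122 in → contributes −0.05921 in⁴
Total I = 193.1 in⁴.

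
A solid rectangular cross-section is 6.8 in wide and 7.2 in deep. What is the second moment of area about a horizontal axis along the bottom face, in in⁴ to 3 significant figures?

I_base ≈ 846 in⁴

The section: 6.8 × 7.2, A = 48.96 in², y = 3.6 in, Ī = 211.51 in⁴.
Transfer it to the base of the section using Ī + A·d² with d = y − 0:
  the section: d = 3.6 in → contributes +846.03 in⁴
Total I = 846.03 in⁴.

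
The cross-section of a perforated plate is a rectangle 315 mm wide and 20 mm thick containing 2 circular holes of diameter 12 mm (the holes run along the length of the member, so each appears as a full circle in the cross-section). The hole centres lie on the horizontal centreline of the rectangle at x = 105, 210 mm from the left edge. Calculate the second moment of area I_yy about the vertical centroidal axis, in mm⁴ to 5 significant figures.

Split into non-overlapping primitives; take the origin at the lower-left of the bounding box.
Plate: 315 × 20, A = 6 300 mm², x = 157.5 mm, Ī = 52 093 125 mm⁴.
Hole 1 (subtracted): ⌀12, A = 113.0973 mm², x = 105 mm, Ī = 1017.876 mm⁴.
Hole 2 (subtracted): ⌀12, A = 113.0973 mm², x = 210 mm, Ī = 1017.876 mm⁴.
By symmetry the centroid is at mid-width, x̄ = 157.5 mm.
Transfer each piece to the vertical centroidal axis using Ī + A·d² with d = x − 157.5:
  plate: d = 0 mm → contributes +52 093 125 mm⁴
  hole 1: d = -52.5 mm → contributes −312742.4 mm⁴
  hole 2: d = 52.5 mm → contributes −312742.4 mm⁴
Total I = 51 467 640 mm⁴.

I_yy ≈ 5.1468 × 10⁷ mm⁴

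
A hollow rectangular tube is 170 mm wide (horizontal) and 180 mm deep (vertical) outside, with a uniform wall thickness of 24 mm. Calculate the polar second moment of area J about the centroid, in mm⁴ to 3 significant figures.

J ≈ 1.13 × 10⁸ mm⁴

Decompose the section into non-overlapping parts with the origin at the bottom-left of its bounding rectangle.
Outer rectangle: 170 × 180, A = 30 600 mm², y = 90 mm, Ī = 82 620 000 mm⁴.
Inner void (subtracted): 122 × 132, A = 16 104 mm², y = 90 mm, Ī = 23 383 008 mm⁴.
By symmetry the centroid is at mid-height, ȳ = 90 mm.
All pieces are centred on the centroidal x-axis, so I = ΣĪ (holes subtracted) = 59 236 992 mm⁴.
Repeating about the centroidal y-axis gives I_y = 53 720 672 mm⁴.
Polar second moment: J = I_x + I_y = 112 957 664 mm⁴.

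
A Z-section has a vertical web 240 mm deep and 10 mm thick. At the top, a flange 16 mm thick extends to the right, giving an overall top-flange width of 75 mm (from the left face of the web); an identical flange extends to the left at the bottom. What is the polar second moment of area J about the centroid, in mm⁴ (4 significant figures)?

J ≈ 4.133 × 10⁷ mm⁴

Break the section into simple shapes (no overlaps), measuring from the bottom-left corner of the bounding box.
Web: 10 × 240, A = 2 400 mm², y = 120 mm, Ī = 11 520 000 mm⁴.
Top flange (beyond web): 65 × 16, A = 1 040 mm², y = 232 mm, Ī = 22186.7 mm⁴.
Bottom flange (beyond web): 65 × 16, A = 1 040 mm², y = 8 mm, Ī = 22186.7 mm⁴.
Centroid: ȳ = ΣA·y / ΣA = 120 mm.
Transfer each piece to the centroidal x-axis using Ī + A·d² with d = y − 120:
  web: d = 0 mm → contributes +11 520 000 mm⁴
  top flange (beyond web): d = 112 mm → contributes +13 067 947 mm⁴
  bottom flange (beyond web): d = -112 mm → contributes +13 067 947 mm⁴
Total I = 37 655 893 mm⁴.
For the y-axis: x̄ = 70 mm.
Repeating about the centroidal y-axis gives I_y = 3 677 333 mm⁴.
Polar second moment: J = I_x + I_y = 41 333 227 mm⁴.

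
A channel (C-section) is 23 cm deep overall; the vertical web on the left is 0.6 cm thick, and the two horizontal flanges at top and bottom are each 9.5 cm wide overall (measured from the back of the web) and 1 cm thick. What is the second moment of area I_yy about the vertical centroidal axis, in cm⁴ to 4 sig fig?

I_yy ≈ 293.3 cm⁴

Break the section into simple shapes (no overlaps), measuring from the bottom-left corner of the bounding box.
Web: 0.6 × 23, A = 13.8 cm², x = 0.3 cm, Ī = 0.414 cm⁴.
Top flange (beyond web): 8.9 × 1, A = 8.9 cm², x = 5.05 cm, Ī = 58.7474 cm⁴.
Bottom flange (beyond web): 8.9 × 1, A = 8.9 cm², x = 5.05 cm, Ī = 58.7474 cm⁴.
Centroid: x̄ = ΣA·x / ΣA = 2.97563 cm.
Transfer each piece to the vertical centroidal axis using Ī + A·d² with d = x − 2.97563:
  web: d = -2.67563 cm → contributes +99.2084 cm⁴
  top flange (beyond web): d = 2.07437 cm → contributes +97.0441 cm⁴
  bottom flange (beyond web): d = 2.07437 cm → contributes +97.0441 cm⁴
Total I = 293.297 cm⁴.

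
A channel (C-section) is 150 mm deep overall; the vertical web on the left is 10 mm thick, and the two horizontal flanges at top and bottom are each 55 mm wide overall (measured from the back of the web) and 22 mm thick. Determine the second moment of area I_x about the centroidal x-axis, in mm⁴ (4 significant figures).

I_x ≈ 1.100 × 10⁷ mm⁴

Split into non-overlapping primitives; take the origin at the lower-left of the bounding box.
Web: 10 × 150, A = 1 500 mm², y = 75 mm, Ī = 2 812 500 mm⁴.
Top flange (beyond web): 45 × 22, A = 990 mm², y = 139 mm, Ī = 39 930 mm⁴.
Bottom flange (beyond web): 45 × 22, A = 990 mm², y = 11 mm, Ī = 39 930 mm⁴.
By symmetry the centroid is at mid-height, ȳ = 75 mm.
Transfer each piece to the centroidal x-axis using Ī + A·d² with d = y − 75:
  web: d = 0 mm → contributes +2 812 500 mm⁴
  top flange (beyond web): d = 64 mm → contributes +4 094 970 mm⁴
  bottom flange (beyond web): d = -64 mm → contributes +4 094 970 mm⁴
Total I = 11 002 440 mm⁴.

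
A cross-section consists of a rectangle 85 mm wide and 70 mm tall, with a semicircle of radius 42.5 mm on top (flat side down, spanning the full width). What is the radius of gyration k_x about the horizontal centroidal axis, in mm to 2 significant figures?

Decompose the section into non-overlapping parts with the origin at the bottom-left of its bounding rectangle.
Rectangular body: 85 × 70, A = 5 950 mm², y = 35 mm, Ī = 2 429 583 mm⁴.
Semicircular cap: semicircle r = 42.5, A = 2 837 mm², y = 88.04 mm, Ī = 358 086 mm⁴.
Centroid: ȳ = ΣA·y / ΣA = 52.12 mm.
Transfer each piece to the horizontal centroidal axis using Ī + A·d² with d = y − 52.12:
  rectangular body: d = -17.12 mm → contributes +4 174 495 mm⁴
  semicircular cap: d = 35.91 mm → contributes +4 017 342 mm⁴
Total I = 8 191 837 mm⁴.
Radius of gyration: k = √(I/A) = √(8 191 837 / 8 787) = 30.53 mm.

k_x ≈ 31 mm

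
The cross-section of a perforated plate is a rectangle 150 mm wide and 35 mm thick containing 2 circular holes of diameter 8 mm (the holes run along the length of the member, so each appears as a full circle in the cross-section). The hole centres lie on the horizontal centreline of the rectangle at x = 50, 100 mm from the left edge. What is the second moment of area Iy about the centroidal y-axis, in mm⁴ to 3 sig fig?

Iy ≈ 9.78 × 10⁶ mm⁴

Split into non-overlapping primitives; take the origin at the lower-left of the bounding box.
Plate: 150 × 35, A = 5 250 mm², x = 75 mm, Ī = 9 843 750 mm⁴.
Hole 1 (subtracted): ⌀8, A = 50.265 mm², x = 50 mm, Ī = 201.06 mm⁴.
Hole 2 (subtracted): ⌀8, A = 50.265 mm², x = 100 mm, Ī = 201.06 mm⁴.
By symmetry the centroid is at mid-width, x̄ = 75 mm.
Transfer each piece to the centroidal y-axis using Ī + A·d² with d = x − 75:
  plate: d = 0 mm → contributes +9 843 750 mm⁴
  hole 1: d = -25 mm → contributes −31 617 mm⁴
  hole 2: d = 25 mm → contributes −31 617 mm⁴
Total I = 9 780 516 mm⁴.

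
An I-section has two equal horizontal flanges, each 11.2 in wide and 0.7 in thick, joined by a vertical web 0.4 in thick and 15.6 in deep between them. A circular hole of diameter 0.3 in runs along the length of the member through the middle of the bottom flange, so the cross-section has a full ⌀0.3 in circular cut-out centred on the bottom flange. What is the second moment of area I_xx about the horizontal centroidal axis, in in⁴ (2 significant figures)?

Split into non-overlapping primitives; take the origin at the lower-left of the bounding box.
Bottom flange: 11.2 × 0.7, A = 7.84 in², y = 0.35 in, Ī = 0.3201 in⁴.
Web: 0.4 × 15.6, A = 6.24 in², y = 8.5 in, Ī = 126.5 in⁴.
Top flange: 11.2 × 0.7, A = 7.84 in², y = 16.65 in, Ī = 0.3201 in⁴.
Hole (subtracted): ⌀0.3, A = 0.07069 in², y = 0.35 in, Ī = 0.0003976 in⁴.
Centroid: ȳ = ΣA·y / ΣA = 8.526 in.
Transfer each piece to the horizontal centroidal axis using Ī + A·d² with d = y − 8.526:
  bottom flange: d = -8.176 in → contributes +524.4 in⁴
  web: d = -0.02637 in → contributes +126.6 in⁴
  top flange: d = 8.124 in → contributes +517.7 in⁴
  hole: d = -8.176 in → contributes −4.726 in⁴
Total I = 1 164 in⁴.

I_xx ≈ 1200 in⁴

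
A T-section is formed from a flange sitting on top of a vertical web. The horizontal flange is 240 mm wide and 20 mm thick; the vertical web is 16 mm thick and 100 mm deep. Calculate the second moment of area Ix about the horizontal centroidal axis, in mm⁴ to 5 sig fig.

Ix ≈ 5.8133 × 10⁶ mm⁴

Break the section into simple shapes (no overlaps), measuring from the bottom-left corner of the bounding box.
Flange: 240 × 20, A = 4 800 mm², y = 110 mm, Ī = 160 000 mm⁴.
Web: 16 × 100, A = 1 600 mm², y = 50 mm, Ī = 1 333 333 mm⁴.
Centroid: ȳ = ΣA·y / ΣA = 95 mm.
Transfer each piece to the horizontal centroidal axis using Ī + A·d² with d = y − 95:
  flange: d = 15 mm → contributes +1 240 000 mm⁴
  web: d = -45 mm → contributes +4 573 333 mm⁴
Total I = 5 813 333 mm⁴.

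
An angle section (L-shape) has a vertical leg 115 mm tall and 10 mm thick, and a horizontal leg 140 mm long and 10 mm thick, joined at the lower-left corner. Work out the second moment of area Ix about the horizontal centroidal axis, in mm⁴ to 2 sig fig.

Break the section into simple shapes (no overlaps), measuring from the bottom-left corner of the bounding box.
Vertical leg: 10 × 115, A = 1 150 mm², y = 57.5 mm, Ī = 1 267 396 mm⁴.
Horizontal leg (remainder): 130 × 10, A = 1 300 mm², y = 5 mm, Ī = 10 833 mm⁴.
Centroid: ȳ = ΣA·y / ΣA = 29.64 mm.
Transfer each piece to the horizontal centroidal axis using Ī + A·d² with d = y − 29.64:
  vertical leg: d = 27.86 mm → contributes +2 159 819 mm⁴
  horizontal leg (remainder): d = -24.64 mm → contributes +800 285 mm⁴
Total I = 2 960 104 mm⁴.

Ix ≈ 3.0 × 10⁶ mm⁴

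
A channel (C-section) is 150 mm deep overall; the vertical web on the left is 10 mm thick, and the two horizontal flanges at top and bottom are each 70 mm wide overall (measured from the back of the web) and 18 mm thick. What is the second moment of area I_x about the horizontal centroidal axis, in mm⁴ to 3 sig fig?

I_x ≈ 1.23 × 10⁷ mm⁴

Split into non-overlapping primitives; take the origin at the lower-left of the bounding box.
Web: 10 × 150, A = 1 500 mm², y = 75 mm, Ī = 2 812 500 mm⁴.
Top flange (beyond web): 60 × 18, A = 1 080 mm², y = 141 mm, Ī = 29 160 mm⁴.
Bottom flange (beyond web): 60 × 18, A = 1 080 mm², y = 9 mm, Ī = 29 160 mm⁴.
By symmetry the centroid is at mid-height, ȳ = 75 mm.
Transfer each piece to the horizontal centroidal axis using Ī + A·d² with d = y − 75:
  web: d = 0 mm → contributes +2 812 500 mm⁴
  top flange (beyond web): d = 66 mm → contributes +4 733 640 mm⁴
  bottom flange (beyond web): d = -66 mm → contributes +4 733 640 mm⁴
Total I = 12 279 780 mm⁴.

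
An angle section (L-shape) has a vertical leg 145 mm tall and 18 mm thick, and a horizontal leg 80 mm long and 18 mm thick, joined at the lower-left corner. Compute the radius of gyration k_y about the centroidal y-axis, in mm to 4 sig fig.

k_y ≈ 21.23 mm

Treat the section as a set of non-overlapping primitives; coordinates are from the bounding-box lower-left.
Vertical leg: 18 × 145, A = 2 610 mm², x = 9 mm, Ī = 70 470 mm⁴.
Horizontal leg (remainder): 62 × 18, A = 1 116 mm², x = 49 mm, Ī = 357 492 mm⁴.
Centroid: x̄ = ΣA·x / ΣA = 20.9807 mm.
Transfer each piece to the centroidal y-axis using Ī + A·d² with d = x − 20.9807:
  vertical leg: d = -11.9807 mm → contributes +445 101 mm⁴
  horizontal leg (remainder): d = 28.0193 mm → contributes +1 233 644 mm⁴
Total I = 1 678 745 mm⁴.
Radius of gyration: k = √(I/A) = √(1 678 745 / 3 726) = 21.2261 mm.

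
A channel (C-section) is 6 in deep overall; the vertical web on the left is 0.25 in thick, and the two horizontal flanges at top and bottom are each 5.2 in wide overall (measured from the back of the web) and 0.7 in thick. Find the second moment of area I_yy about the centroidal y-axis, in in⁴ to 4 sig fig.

Decompose the section into non-overlapping parts with the origin at the bottom-left of its bounding rectangle.
Web: 0.25 × 6, A = 1.5 in², x = 0.125 in, Ī = 0.0078125 in⁴.
Top flange (beyond web): 4.95 × 0.7, A = 3.465 in², x = 2.725 in, Ī = 7.0751 in⁴.
Bottom flange (beyond web): 4.95 × 0.7, A = 3.465 in², x = 2.725 in, Ī = 7.0751 in⁴.
Centroid: x̄ = ΣA·x / ΣA = 2.26237 in.
Transfer each piece to the centroidal y-axis using Ī + A·d² with d = x − 2.26237:
  web: d = -2.13737 in → contributes +6.86032 in⁴
  top flange (beyond web): d = 0.462633 in → contributes +7.81671 in⁴
  bottom flange (beyond web): d = 0.462633 in → contributes +7.81671 in⁴
Total I = 22.4937 in⁴.

I_yy ≈ 22.49 in⁴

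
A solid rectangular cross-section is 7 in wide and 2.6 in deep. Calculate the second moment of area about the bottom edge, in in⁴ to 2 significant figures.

The section: 7 × 2.6, A = 18.2 in², y = 1.3 in, Ī = 10.25 in⁴.
Transfer it to a horizontal axis along the bottom face using Ī + A·d² with d = y − 0:
  the section: d = 1.3 in → contributes +41.01 in⁴
Total I = 41.01 in⁴.

I_base ≈ 41 in⁴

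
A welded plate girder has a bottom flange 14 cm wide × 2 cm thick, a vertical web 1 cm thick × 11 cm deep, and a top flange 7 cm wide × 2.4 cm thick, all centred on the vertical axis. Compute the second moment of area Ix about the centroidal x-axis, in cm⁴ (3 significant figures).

Ix ≈ 1980 cm⁴

Split into non-overlapping primitives; take the origin at the lower-left of the bounding box.
Bottom plate: 14 × 2, A = 28 cm², y = 1 cm, Ī = 9.3333 cm⁴.
Web plate: 1 × 11, A = 11 cm², y = 7.5 cm, Ī = 110.92 cm⁴.
Top plate: 7 × 2.4, A = 16.8 cm², y = 14.2 cm, Ī = 8.064 cm⁴.
Centroid: ȳ = ΣA·y / ΣA = 6.2556 cm.
Transfer each piece to the centroidal x-axis using Ī + A·d² with d = y − 6.2556:
  bottom plate: d = -5.2556 cm → contributes +782.72 cm⁴
  web plate: d = 1.2444 cm → contributes +127.95 cm⁴
  top plate: d = 7.9444 cm → contributes +1068.4 cm⁴
Total I = 1979.1 cm⁴.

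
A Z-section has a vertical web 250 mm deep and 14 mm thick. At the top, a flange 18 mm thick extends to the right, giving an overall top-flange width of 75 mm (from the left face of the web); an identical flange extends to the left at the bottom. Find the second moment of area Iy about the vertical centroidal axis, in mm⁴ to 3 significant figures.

Iy ≈ 3.83 × 10⁶ mm⁴

Treat the section as a set of non-overlapping primitives; coordinates are from the bounding-box lower-left.
Web: 14 × 250, A = 3 500 mm², x = 68 mm, Ī = 57 167 mm⁴.
Top flange (beyond web): 61 × 18, A = 1 098 mm², x = 105.5 mm, Ī = 340 472 mm⁴.
Bottom flange (beyond web): 61 × 18, A = 1 098 mm², x = 30.5 mm, Ī = 340 472 mm⁴.
Centroid: x̄ = ΣA·x / ΣA = 68 mm.
Transfer each piece to the vertical centroidal axis using Ī + A·d² with d = x − 68:
  web: d = 0 mm → contributes +57 167 mm⁴
  top flange (beyond web): d = 37.5 mm → contributes +1 884 534 mm⁴
  bottom flange (beyond web): d = -37.5 mm → contributes +1 884 534 mm⁴
Total I = 3 826 235 mm⁴.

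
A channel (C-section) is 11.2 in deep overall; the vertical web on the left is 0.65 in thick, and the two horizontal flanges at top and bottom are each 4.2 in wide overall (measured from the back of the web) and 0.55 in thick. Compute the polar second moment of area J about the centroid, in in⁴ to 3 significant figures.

Treat the section as a set of non-overlapping primitives; coordinates are from the bounding-box lower-left.
Web: 0.65 × 11.2, A = 7.28 in², y = 5.6 in, Ī = 76.1 in⁴.
Top flange (beyond web): 3.55 × 0.55, A = 1.9525 in², y = 10.925 in, Ī = 0.049219 in⁴.
Bottom flange (beyond web): 3.55 × 0.55, A = 1.9525 in², y = 0.275 in, Ī = 0.049219 in⁴.
By symmetry the centroid is at mid-height, ȳ = 5.6 in.
Transfer each piece to the centroidal x-axis using Ī + A·d² with d = y − 5.6:
  web: d = 0 in → contributes +76.1 in⁴
  top flange (beyond web): d = 5.325 in → contributes +55.414 in⁴
  bottom flange (beyond web): d = -5.325 in → contributes +55.414 in⁴
Total I = 186.93 in⁴.
For the y-axis: x̄ = 1.0582 in.
Repeating about the centroidal y-axis gives I_y = 15.566 in⁴.
Polar second moment: J = I_x + I_y = 202.49 in⁴.

J ≈ 202 in⁴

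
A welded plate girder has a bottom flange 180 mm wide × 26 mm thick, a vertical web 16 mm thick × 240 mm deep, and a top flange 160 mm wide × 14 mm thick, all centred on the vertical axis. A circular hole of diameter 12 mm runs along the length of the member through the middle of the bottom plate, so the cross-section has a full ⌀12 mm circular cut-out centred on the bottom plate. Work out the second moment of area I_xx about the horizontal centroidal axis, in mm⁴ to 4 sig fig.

Split into non-overlapping primitives; take the origin at the lower-left of the bounding box.
Bottom plate: 180 × 26, A = 4 680 mm², y = 13 mm, Ī = 263 640 mm⁴.
Web plate: 16 × 240, A = 3 840 mm², y = 146 mm, Ī = 18 432 000 mm⁴.
Top plate: 160 × 14, A = 2 240 mm², y = 273 mm, Ī = 36586.7 mm⁴.
Hole (subtracted): ⌀12, A = 113.097 mm², y = 13 mm, Ī = 1017.88 mm⁴.
Centroid: ȳ = ΣA·y / ΣA = 115.67 mm.
Transfer each piece to the horizontal centroidal axis using Ī + A·d² with d = y − 115.67:
  bottom plate: d = -102.67 mm → contributes +49 596 349 mm⁴
  web plate: d = 30.3298 mm → contributes +21 964 395 mm⁴
  top plate: d = 157.33 mm → contributes +55 482 534 mm⁴
  hole: d = -102.67 mm → contributes −1 193 197 mm⁴
Total I = 125 850 081 mm⁴.

I_xx ≈ 1.259 × 10⁸ mm⁴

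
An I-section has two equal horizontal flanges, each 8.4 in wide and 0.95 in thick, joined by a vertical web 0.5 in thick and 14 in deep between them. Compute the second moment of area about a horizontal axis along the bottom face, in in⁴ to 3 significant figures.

I_base ≈ 2460 in⁴

Treat the section as a set of non-overlapping primitives; coordinates are from the bounding-box lower-left.
Bottom flange: 8.4 × 0.95, A = 7.98 in², y = 0.475 in, Ī = 0.60016 in⁴.
Web: 0.5 × 14, A = 7 in², y = 7.95 in, Ī = 114.33 in⁴.
Top flange: 8.4 × 0.95, A = 7.98 in², y = 15.425 in, Ī = 0.60016 in⁴.
Transfer each piece to the bottom edge using Ī + A·d² with d = y − 0:
  bottom flange: d = 0.475 in → contributes +2.4007 in⁴
  web: d = 7.95 in → contributes +556.75 in⁴
  top flange: d = 15.425 in → contributes +1899.3 in⁴
Total I = 2458.4 in⁴.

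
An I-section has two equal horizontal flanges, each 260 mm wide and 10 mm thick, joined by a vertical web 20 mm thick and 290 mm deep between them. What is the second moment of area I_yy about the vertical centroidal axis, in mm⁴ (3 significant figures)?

Decompose the section into non-overlapping parts with the origin at the bottom-left of its bounding rectangle.
Bottom flange: 260 × 10, A = 2 600 mm², x = 130 mm, Ī = 14 646 667 mm⁴.
Web: 20 × 290, A = 5 800 mm², x = 130 mm, Ī = 193 333 mm⁴.
Top flange: 260 × 10, A = 2 600 mm², x = 130 mm, Ī = 14 646 667 mm⁴.
By symmetry the centroid is at mid-width, x̄ = 130 mm.
All pieces are centred on the vertical centroidal axis, so I = ΣĪ = 29 486 667 mm⁴.

I_yy ≈ 2.95 × 10⁷ mm⁴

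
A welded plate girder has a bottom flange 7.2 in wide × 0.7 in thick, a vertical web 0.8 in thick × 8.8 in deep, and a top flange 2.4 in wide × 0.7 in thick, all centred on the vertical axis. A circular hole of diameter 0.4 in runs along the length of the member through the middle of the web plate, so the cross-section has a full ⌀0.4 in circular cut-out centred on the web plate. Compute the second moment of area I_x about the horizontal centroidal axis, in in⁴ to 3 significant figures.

Decompose the section into non-overlapping parts with the origin at the bottom-left of its bounding rectangle.
Bottom plate: 7.2 × 0.7, A = 5.04 in², y = 0.35 in, Ī = 0.2058 in⁴.
Web plate: 0.8 × 8.8, A = 7.04 in², y = 5.1 in, Ī = 45.431 in⁴.
Top plate: 2.4 × 0.7, A = 1.68 in², y = 9.85 in, Ī = 0.0686 in⁴.
Hole (subtracted): ⌀0.4, A = 0.12566 in², y = 5.1 in, Ī = 0.0012566 in⁴.
Centroid: ȳ = ΣA·y / ΣA = 3.9294 in.
Transfer each piece to the horizontal centroidal axis using Ī + A·d² with d = y − 3.9294:
  bottom plate: d = -3.5794 in → contributes +64.78 in⁴
  web plate: d = 1.1706 in → contributes +55.078 in⁴
  top plate: d = 5.9206 in → contributes +58.958 in⁴
  hole: d = 1.1706 in → contributes −0.17345 in⁴
Total I = 178.64 in⁴.

I_x ≈ 179 in⁴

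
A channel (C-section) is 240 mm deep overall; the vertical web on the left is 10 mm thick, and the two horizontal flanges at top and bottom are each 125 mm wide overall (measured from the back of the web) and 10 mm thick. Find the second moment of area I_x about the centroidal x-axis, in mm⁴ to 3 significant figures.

Break the section into simple shapes (no overlaps), measuring from the bottom-left corner of the bounding box.
Web: 10 × 240, A = 2 400 mm², y = 120 mm, Ī = 11 520 000 mm⁴.
Top flange (beyond web): 115 × 10, A = 1 150 mm², y = 235 mm, Ī = 9583.3 mm⁴.
Bottom flange (beyond web): 115 × 10, A = 1 150 mm², y = 5 mm, Ī = 9583.3 mm⁴.
By symmetry the centroid is at mid-height, ȳ = 120 mm.
Transfer each piece to the centroidal x-axis using Ī + A·d² with d = y − 120:
  web: d = 0 mm → contributes +11 520 000 mm⁴
  top flange (beyond web): d = 115 mm → contributes +15 218 333 mm⁴
  bottom flange (beyond web): d = -115 mm → contributes +15 218 333 mm⁴
Total I = 41 956 667 mm⁴.

I_x ≈ 4.20 × 10⁷ mm⁴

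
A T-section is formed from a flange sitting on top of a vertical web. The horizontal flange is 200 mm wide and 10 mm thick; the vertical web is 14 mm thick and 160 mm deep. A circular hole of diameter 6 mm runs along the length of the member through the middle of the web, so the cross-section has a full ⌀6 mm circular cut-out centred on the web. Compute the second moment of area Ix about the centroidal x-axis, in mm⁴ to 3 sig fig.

Decompose the section into non-overlapping parts with the origin at the bottom-left of its bounding rectangle.
Flange: 200 × 10, A = 2 000 mm², y = 165 mm, Ī = 16 667 mm⁴.
Web: 14 × 160, A = 2 240 mm², y = 80 mm, Ī = 4 778 667 mm⁴.
Hole (subtracted): ⌀6, A = 28.274 mm², y = 80 mm, Ī = 63.617 mm⁴.
Centroid: ȳ = ΣA·y / ΣA = 120.36 mm.
Transfer each piece to the centroidal x-axis using Ī + A·d² with d = y − 120.36:
  flange: d = 44.636 mm → contributes +4 001 500 mm⁴
  web: d = -40.364 mm → contributes +8 428 102 mm⁴
  hole: d = -40.364 mm → contributes −46 129 mm⁴
Total I = 12 383 474 mm⁴.

Ix ≈ 1.24 × 10⁷ mm⁴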